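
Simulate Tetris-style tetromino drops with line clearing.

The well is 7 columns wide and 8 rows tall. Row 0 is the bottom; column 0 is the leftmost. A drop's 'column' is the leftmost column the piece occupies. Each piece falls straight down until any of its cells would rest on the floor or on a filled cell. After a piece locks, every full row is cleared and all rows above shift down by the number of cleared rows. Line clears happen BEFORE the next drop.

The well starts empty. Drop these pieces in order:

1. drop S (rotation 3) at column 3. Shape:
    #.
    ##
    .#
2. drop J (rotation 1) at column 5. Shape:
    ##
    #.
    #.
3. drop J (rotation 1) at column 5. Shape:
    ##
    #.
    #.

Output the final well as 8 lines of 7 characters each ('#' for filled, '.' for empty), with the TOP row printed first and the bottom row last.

Answer: .......
.......
.....##
.....#.
.....#.
...#.##
...###.
....##.

Derivation:
Drop 1: S rot3 at col 3 lands with bottom-row=0; cleared 0 line(s) (total 0); column heights now [0 0 0 3 2 0 0], max=3
Drop 2: J rot1 at col 5 lands with bottom-row=0; cleared 0 line(s) (total 0); column heights now [0 0 0 3 2 3 3], max=3
Drop 3: J rot1 at col 5 lands with bottom-row=3; cleared 0 line(s) (total 0); column heights now [0 0 0 3 2 6 6], max=6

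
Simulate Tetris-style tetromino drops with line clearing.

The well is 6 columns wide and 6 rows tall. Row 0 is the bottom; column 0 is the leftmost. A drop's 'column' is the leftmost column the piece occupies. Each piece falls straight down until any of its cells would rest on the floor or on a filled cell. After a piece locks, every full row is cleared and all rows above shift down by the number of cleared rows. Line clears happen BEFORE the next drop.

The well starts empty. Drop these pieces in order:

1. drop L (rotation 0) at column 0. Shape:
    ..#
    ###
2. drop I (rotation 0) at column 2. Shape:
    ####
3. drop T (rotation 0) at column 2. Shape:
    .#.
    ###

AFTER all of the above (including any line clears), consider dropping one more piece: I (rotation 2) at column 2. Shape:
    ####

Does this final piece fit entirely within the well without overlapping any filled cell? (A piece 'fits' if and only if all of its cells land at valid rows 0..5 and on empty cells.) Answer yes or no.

Answer: yes

Derivation:
Drop 1: L rot0 at col 0 lands with bottom-row=0; cleared 0 line(s) (total 0); column heights now [1 1 2 0 0 0], max=2
Drop 2: I rot0 at col 2 lands with bottom-row=2; cleared 0 line(s) (total 0); column heights now [1 1 3 3 3 3], max=3
Drop 3: T rot0 at col 2 lands with bottom-row=3; cleared 0 line(s) (total 0); column heights now [1 1 4 5 4 3], max=5
Test piece I rot2 at col 2 (width 4): heights before test = [1 1 4 5 4 3]; fits = True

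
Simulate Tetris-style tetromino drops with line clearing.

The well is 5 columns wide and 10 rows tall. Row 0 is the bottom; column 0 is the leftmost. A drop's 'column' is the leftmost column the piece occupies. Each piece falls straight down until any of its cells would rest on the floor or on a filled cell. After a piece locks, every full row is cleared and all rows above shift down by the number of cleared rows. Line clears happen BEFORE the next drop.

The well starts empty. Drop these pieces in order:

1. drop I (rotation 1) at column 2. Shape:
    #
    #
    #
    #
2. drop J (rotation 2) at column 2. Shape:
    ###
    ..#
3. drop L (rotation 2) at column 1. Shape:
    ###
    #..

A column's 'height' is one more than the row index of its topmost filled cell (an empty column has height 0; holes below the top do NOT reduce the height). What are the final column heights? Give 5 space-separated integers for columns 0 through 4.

Answer: 0 6 6 6 5

Derivation:
Drop 1: I rot1 at col 2 lands with bottom-row=0; cleared 0 line(s) (total 0); column heights now [0 0 4 0 0], max=4
Drop 2: J rot2 at col 2 lands with bottom-row=3; cleared 0 line(s) (total 0); column heights now [0 0 5 5 5], max=5
Drop 3: L rot2 at col 1 lands with bottom-row=4; cleared 0 line(s) (total 0); column heights now [0 6 6 6 5], max=6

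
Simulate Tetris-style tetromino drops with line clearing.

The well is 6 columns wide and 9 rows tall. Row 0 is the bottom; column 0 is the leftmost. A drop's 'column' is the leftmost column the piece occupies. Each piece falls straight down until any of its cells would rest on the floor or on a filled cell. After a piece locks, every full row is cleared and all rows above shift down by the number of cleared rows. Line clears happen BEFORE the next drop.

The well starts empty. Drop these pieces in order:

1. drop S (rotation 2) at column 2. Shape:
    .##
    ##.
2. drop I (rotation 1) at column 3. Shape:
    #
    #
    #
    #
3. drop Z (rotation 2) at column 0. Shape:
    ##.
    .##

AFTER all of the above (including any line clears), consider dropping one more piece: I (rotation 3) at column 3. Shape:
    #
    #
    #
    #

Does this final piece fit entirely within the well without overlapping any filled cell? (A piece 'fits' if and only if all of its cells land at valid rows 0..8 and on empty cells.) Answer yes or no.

Drop 1: S rot2 at col 2 lands with bottom-row=0; cleared 0 line(s) (total 0); column heights now [0 0 1 2 2 0], max=2
Drop 2: I rot1 at col 3 lands with bottom-row=2; cleared 0 line(s) (total 0); column heights now [0 0 1 6 2 0], max=6
Drop 3: Z rot2 at col 0 lands with bottom-row=1; cleared 0 line(s) (total 0); column heights now [3 3 2 6 2 0], max=6
Test piece I rot3 at col 3 (width 1): heights before test = [3 3 2 6 2 0]; fits = False

Answer: no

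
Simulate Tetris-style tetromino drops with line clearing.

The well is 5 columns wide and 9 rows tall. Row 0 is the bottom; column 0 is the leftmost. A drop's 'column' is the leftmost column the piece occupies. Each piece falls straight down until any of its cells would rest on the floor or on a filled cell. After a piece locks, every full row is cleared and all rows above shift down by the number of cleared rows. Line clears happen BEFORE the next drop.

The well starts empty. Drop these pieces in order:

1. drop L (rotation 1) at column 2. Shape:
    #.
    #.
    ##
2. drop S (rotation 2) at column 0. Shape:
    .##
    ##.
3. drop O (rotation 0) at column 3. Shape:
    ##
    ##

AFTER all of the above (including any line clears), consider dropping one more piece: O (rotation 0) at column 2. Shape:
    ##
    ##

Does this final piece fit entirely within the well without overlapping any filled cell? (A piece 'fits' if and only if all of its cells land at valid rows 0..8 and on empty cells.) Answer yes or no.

Drop 1: L rot1 at col 2 lands with bottom-row=0; cleared 0 line(s) (total 0); column heights now [0 0 3 1 0], max=3
Drop 2: S rot2 at col 0 lands with bottom-row=2; cleared 0 line(s) (total 0); column heights now [3 4 4 1 0], max=4
Drop 3: O rot0 at col 3 lands with bottom-row=1; cleared 1 line(s) (total 1); column heights now [0 3 3 2 2], max=3
Test piece O rot0 at col 2 (width 2): heights before test = [0 3 3 2 2]; fits = True

Answer: yes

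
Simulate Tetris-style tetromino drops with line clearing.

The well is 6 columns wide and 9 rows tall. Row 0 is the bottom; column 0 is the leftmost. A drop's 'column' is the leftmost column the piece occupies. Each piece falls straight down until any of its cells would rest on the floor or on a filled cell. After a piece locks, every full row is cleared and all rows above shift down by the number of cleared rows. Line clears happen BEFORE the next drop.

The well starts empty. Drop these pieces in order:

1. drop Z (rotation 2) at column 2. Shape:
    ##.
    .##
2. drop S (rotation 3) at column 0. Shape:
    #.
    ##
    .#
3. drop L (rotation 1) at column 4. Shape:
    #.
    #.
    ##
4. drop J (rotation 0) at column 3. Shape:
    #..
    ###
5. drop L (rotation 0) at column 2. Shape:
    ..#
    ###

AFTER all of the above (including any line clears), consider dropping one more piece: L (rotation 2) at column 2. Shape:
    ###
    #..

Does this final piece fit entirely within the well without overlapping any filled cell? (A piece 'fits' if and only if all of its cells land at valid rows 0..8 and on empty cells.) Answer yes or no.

Answer: yes

Derivation:
Drop 1: Z rot2 at col 2 lands with bottom-row=0; cleared 0 line(s) (total 0); column heights now [0 0 2 2 1 0], max=2
Drop 2: S rot3 at col 0 lands with bottom-row=0; cleared 0 line(s) (total 0); column heights now [3 2 2 2 1 0], max=3
Drop 3: L rot1 at col 4 lands with bottom-row=1; cleared 1 line(s) (total 1); column heights now [2 1 0 1 3 0], max=3
Drop 4: J rot0 at col 3 lands with bottom-row=3; cleared 0 line(s) (total 1); column heights now [2 1 0 5 4 4], max=5
Drop 5: L rot0 at col 2 lands with bottom-row=5; cleared 0 line(s) (total 1); column heights now [2 1 6 6 7 4], max=7
Test piece L rot2 at col 2 (width 3): heights before test = [2 1 6 6 7 4]; fits = True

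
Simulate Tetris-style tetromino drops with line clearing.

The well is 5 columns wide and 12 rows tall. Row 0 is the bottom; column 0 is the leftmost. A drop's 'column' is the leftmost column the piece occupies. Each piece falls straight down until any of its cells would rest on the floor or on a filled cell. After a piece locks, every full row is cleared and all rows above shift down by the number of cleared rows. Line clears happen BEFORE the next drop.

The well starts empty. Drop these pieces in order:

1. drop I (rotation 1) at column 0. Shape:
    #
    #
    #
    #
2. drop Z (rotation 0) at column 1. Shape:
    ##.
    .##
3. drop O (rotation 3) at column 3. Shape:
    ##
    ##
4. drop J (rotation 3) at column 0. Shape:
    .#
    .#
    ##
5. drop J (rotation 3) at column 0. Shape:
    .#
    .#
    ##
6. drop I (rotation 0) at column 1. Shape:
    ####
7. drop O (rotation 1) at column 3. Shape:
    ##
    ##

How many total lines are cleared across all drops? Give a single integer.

Drop 1: I rot1 at col 0 lands with bottom-row=0; cleared 0 line(s) (total 0); column heights now [4 0 0 0 0], max=4
Drop 2: Z rot0 at col 1 lands with bottom-row=0; cleared 0 line(s) (total 0); column heights now [4 2 2 1 0], max=4
Drop 3: O rot3 at col 3 lands with bottom-row=1; cleared 1 line(s) (total 1); column heights now [3 0 1 2 2], max=3
Drop 4: J rot3 at col 0 lands with bottom-row=3; cleared 0 line(s) (total 1); column heights now [4 6 1 2 2], max=6
Drop 5: J rot3 at col 0 lands with bottom-row=6; cleared 0 line(s) (total 1); column heights now [7 9 1 2 2], max=9
Drop 6: I rot0 at col 1 lands with bottom-row=9; cleared 0 line(s) (total 1); column heights now [7 10 10 10 10], max=10
Drop 7: O rot1 at col 3 lands with bottom-row=10; cleared 0 line(s) (total 1); column heights now [7 10 10 12 12], max=12

Answer: 1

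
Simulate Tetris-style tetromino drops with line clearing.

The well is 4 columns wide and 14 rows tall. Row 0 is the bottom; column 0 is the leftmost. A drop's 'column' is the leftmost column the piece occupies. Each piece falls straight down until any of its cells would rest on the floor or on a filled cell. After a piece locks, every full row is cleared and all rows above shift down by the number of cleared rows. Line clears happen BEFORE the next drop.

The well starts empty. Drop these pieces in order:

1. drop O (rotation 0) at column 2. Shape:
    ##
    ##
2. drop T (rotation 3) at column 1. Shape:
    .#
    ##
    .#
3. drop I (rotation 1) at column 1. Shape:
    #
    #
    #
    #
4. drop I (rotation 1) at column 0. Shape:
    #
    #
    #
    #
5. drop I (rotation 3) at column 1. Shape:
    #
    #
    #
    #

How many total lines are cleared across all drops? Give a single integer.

Answer: 0

Derivation:
Drop 1: O rot0 at col 2 lands with bottom-row=0; cleared 0 line(s) (total 0); column heights now [0 0 2 2], max=2
Drop 2: T rot3 at col 1 lands with bottom-row=2; cleared 0 line(s) (total 0); column heights now [0 4 5 2], max=5
Drop 3: I rot1 at col 1 lands with bottom-row=4; cleared 0 line(s) (total 0); column heights now [0 8 5 2], max=8
Drop 4: I rot1 at col 0 lands with bottom-row=0; cleared 0 line(s) (total 0); column heights now [4 8 5 2], max=8
Drop 5: I rot3 at col 1 lands with bottom-row=8; cleared 0 line(s) (total 0); column heights now [4 12 5 2], max=12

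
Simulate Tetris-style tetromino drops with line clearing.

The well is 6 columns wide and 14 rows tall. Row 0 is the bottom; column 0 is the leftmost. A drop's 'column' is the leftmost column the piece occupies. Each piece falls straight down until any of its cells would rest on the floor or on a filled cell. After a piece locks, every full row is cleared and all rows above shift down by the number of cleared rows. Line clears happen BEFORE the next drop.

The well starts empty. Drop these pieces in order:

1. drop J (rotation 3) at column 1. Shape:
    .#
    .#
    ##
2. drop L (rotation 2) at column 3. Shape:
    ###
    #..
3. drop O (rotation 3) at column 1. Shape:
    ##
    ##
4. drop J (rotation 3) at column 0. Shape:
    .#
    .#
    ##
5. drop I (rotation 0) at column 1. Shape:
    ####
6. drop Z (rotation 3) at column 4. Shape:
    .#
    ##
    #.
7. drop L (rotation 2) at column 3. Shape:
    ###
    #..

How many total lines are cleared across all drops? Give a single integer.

Answer: 0

Derivation:
Drop 1: J rot3 at col 1 lands with bottom-row=0; cleared 0 line(s) (total 0); column heights now [0 1 3 0 0 0], max=3
Drop 2: L rot2 at col 3 lands with bottom-row=0; cleared 0 line(s) (total 0); column heights now [0 1 3 2 2 2], max=3
Drop 3: O rot3 at col 1 lands with bottom-row=3; cleared 0 line(s) (total 0); column heights now [0 5 5 2 2 2], max=5
Drop 4: J rot3 at col 0 lands with bottom-row=5; cleared 0 line(s) (total 0); column heights now [6 8 5 2 2 2], max=8
Drop 5: I rot0 at col 1 lands with bottom-row=8; cleared 0 line(s) (total 0); column heights now [6 9 9 9 9 2], max=9
Drop 6: Z rot3 at col 4 lands with bottom-row=9; cleared 0 line(s) (total 0); column heights now [6 9 9 9 11 12], max=12
Drop 7: L rot2 at col 3 lands with bottom-row=11; cleared 0 line(s) (total 0); column heights now [6 9 9 13 13 13], max=13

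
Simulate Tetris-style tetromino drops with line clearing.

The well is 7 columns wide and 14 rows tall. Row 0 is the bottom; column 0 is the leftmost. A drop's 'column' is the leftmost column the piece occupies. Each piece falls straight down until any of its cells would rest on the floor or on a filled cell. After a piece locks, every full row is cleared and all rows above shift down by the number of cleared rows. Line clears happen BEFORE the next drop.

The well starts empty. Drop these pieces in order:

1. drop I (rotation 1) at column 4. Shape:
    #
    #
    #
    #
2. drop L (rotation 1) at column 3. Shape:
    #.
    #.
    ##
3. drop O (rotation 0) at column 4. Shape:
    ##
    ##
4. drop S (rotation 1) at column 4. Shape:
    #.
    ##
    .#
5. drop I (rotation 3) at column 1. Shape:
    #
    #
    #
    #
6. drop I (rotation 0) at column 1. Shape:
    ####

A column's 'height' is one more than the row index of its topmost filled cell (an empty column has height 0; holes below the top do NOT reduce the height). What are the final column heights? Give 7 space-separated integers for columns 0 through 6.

Answer: 0 11 11 11 11 9 0

Derivation:
Drop 1: I rot1 at col 4 lands with bottom-row=0; cleared 0 line(s) (total 0); column heights now [0 0 0 0 4 0 0], max=4
Drop 2: L rot1 at col 3 lands with bottom-row=4; cleared 0 line(s) (total 0); column heights now [0 0 0 7 5 0 0], max=7
Drop 3: O rot0 at col 4 lands with bottom-row=5; cleared 0 line(s) (total 0); column heights now [0 0 0 7 7 7 0], max=7
Drop 4: S rot1 at col 4 lands with bottom-row=7; cleared 0 line(s) (total 0); column heights now [0 0 0 7 10 9 0], max=10
Drop 5: I rot3 at col 1 lands with bottom-row=0; cleared 0 line(s) (total 0); column heights now [0 4 0 7 10 9 0], max=10
Drop 6: I rot0 at col 1 lands with bottom-row=10; cleared 0 line(s) (total 0); column heights now [0 11 11 11 11 9 0], max=11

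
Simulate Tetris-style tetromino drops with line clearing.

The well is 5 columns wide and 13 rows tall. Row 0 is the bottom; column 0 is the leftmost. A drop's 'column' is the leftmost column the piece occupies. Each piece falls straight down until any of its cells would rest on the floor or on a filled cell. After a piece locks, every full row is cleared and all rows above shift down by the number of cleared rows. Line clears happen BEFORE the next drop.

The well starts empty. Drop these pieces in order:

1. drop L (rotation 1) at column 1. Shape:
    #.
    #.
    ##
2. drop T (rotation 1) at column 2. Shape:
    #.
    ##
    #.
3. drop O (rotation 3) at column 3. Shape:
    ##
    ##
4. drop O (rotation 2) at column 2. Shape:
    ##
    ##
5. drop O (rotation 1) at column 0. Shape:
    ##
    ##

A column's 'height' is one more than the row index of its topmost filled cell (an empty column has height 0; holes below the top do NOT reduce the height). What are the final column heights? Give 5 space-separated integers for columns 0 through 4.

Drop 1: L rot1 at col 1 lands with bottom-row=0; cleared 0 line(s) (total 0); column heights now [0 3 1 0 0], max=3
Drop 2: T rot1 at col 2 lands with bottom-row=1; cleared 0 line(s) (total 0); column heights now [0 3 4 3 0], max=4
Drop 3: O rot3 at col 3 lands with bottom-row=3; cleared 0 line(s) (total 0); column heights now [0 3 4 5 5], max=5
Drop 4: O rot2 at col 2 lands with bottom-row=5; cleared 0 line(s) (total 0); column heights now [0 3 7 7 5], max=7
Drop 5: O rot1 at col 0 lands with bottom-row=3; cleared 1 line(s) (total 1); column heights now [4 4 6 6 4], max=6

Answer: 4 4 6 6 4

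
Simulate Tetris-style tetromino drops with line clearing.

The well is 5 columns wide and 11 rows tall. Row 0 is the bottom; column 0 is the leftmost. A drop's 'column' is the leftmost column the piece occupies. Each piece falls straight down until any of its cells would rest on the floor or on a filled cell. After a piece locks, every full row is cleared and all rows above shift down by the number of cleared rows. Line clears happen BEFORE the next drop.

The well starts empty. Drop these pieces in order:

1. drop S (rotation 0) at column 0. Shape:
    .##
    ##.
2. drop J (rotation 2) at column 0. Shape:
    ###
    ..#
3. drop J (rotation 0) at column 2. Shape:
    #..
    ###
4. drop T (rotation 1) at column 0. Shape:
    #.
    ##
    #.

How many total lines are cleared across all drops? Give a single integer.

Drop 1: S rot0 at col 0 lands with bottom-row=0; cleared 0 line(s) (total 0); column heights now [1 2 2 0 0], max=2
Drop 2: J rot2 at col 0 lands with bottom-row=2; cleared 0 line(s) (total 0); column heights now [4 4 4 0 0], max=4
Drop 3: J rot0 at col 2 lands with bottom-row=4; cleared 0 line(s) (total 0); column heights now [4 4 6 5 5], max=6
Drop 4: T rot1 at col 0 lands with bottom-row=4; cleared 0 line(s) (total 0); column heights now [7 6 6 5 5], max=7

Answer: 0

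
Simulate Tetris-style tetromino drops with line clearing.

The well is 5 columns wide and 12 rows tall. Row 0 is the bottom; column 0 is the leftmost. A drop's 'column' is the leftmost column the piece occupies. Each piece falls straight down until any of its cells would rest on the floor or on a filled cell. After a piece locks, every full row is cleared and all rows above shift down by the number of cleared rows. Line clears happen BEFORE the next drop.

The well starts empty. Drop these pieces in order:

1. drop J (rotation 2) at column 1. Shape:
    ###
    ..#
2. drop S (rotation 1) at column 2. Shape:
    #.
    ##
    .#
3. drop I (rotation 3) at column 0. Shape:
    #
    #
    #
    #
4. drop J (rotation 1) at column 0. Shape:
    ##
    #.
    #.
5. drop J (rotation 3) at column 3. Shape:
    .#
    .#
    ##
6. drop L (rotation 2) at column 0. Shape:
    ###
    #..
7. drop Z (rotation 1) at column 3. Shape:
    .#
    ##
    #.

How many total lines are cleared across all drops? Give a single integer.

Drop 1: J rot2 at col 1 lands with bottom-row=0; cleared 0 line(s) (total 0); column heights now [0 2 2 2 0], max=2
Drop 2: S rot1 at col 2 lands with bottom-row=2; cleared 0 line(s) (total 0); column heights now [0 2 5 4 0], max=5
Drop 3: I rot3 at col 0 lands with bottom-row=0; cleared 0 line(s) (total 0); column heights now [4 2 5 4 0], max=5
Drop 4: J rot1 at col 0 lands with bottom-row=4; cleared 0 line(s) (total 0); column heights now [7 7 5 4 0], max=7
Drop 5: J rot3 at col 3 lands with bottom-row=4; cleared 0 line(s) (total 0); column heights now [7 7 5 5 7], max=7
Drop 6: L rot2 at col 0 lands with bottom-row=7; cleared 0 line(s) (total 0); column heights now [9 9 9 5 7], max=9
Drop 7: Z rot1 at col 3 lands with bottom-row=6; cleared 0 line(s) (total 0); column heights now [9 9 9 8 9], max=9

Answer: 0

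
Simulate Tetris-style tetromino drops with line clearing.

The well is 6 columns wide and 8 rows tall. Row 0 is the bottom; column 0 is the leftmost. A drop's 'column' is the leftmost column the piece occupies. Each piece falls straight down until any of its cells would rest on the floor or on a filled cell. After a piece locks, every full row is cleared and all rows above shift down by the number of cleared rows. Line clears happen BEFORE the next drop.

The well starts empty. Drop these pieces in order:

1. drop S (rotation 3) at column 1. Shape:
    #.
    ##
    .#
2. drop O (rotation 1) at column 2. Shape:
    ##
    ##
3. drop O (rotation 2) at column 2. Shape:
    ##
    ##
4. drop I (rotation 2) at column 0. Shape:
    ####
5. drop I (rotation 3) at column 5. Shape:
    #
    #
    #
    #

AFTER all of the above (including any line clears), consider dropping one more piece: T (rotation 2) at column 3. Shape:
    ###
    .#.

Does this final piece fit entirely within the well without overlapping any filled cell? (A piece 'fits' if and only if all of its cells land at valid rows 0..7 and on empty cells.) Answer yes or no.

Answer: yes

Derivation:
Drop 1: S rot3 at col 1 lands with bottom-row=0; cleared 0 line(s) (total 0); column heights now [0 3 2 0 0 0], max=3
Drop 2: O rot1 at col 2 lands with bottom-row=2; cleared 0 line(s) (total 0); column heights now [0 3 4 4 0 0], max=4
Drop 3: O rot2 at col 2 lands with bottom-row=4; cleared 0 line(s) (total 0); column heights now [0 3 6 6 0 0], max=6
Drop 4: I rot2 at col 0 lands with bottom-row=6; cleared 0 line(s) (total 0); column heights now [7 7 7 7 0 0], max=7
Drop 5: I rot3 at col 5 lands with bottom-row=0; cleared 0 line(s) (total 0); column heights now [7 7 7 7 0 4], max=7
Test piece T rot2 at col 3 (width 3): heights before test = [7 7 7 7 0 4]; fits = True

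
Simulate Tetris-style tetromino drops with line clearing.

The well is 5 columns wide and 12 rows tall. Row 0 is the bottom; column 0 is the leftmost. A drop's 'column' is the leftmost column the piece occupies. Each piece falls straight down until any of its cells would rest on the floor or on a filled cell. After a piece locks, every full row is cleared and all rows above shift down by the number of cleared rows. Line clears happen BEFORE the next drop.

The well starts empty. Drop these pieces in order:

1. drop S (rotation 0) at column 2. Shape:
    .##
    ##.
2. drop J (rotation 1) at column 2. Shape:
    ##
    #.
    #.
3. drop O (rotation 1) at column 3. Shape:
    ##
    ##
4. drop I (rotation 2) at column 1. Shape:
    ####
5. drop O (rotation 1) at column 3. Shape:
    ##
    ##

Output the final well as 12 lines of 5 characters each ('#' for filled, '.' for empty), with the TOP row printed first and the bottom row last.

Drop 1: S rot0 at col 2 lands with bottom-row=0; cleared 0 line(s) (total 0); column heights now [0 0 1 2 2], max=2
Drop 2: J rot1 at col 2 lands with bottom-row=1; cleared 0 line(s) (total 0); column heights now [0 0 4 4 2], max=4
Drop 3: O rot1 at col 3 lands with bottom-row=4; cleared 0 line(s) (total 0); column heights now [0 0 4 6 6], max=6
Drop 4: I rot2 at col 1 lands with bottom-row=6; cleared 0 line(s) (total 0); column heights now [0 7 7 7 7], max=7
Drop 5: O rot1 at col 3 lands with bottom-row=7; cleared 0 line(s) (total 0); column heights now [0 7 7 9 9], max=9

Answer: .....
.....
.....
...##
...##
.####
...##
...##
..##.
..#..
..###
..##.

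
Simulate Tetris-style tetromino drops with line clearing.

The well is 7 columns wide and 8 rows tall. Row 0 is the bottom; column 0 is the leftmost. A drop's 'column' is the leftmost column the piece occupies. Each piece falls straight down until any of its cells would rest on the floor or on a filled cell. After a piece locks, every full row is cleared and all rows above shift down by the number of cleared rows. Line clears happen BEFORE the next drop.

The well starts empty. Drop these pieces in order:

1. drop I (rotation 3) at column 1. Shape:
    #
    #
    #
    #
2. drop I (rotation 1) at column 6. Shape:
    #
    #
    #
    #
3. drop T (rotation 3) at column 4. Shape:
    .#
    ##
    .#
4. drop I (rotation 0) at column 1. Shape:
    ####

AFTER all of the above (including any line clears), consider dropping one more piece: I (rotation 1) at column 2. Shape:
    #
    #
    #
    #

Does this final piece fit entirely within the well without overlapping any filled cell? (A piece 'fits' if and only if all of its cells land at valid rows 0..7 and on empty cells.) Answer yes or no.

Answer: no

Derivation:
Drop 1: I rot3 at col 1 lands with bottom-row=0; cleared 0 line(s) (total 0); column heights now [0 4 0 0 0 0 0], max=4
Drop 2: I rot1 at col 6 lands with bottom-row=0; cleared 0 line(s) (total 0); column heights now [0 4 0 0 0 0 4], max=4
Drop 3: T rot3 at col 4 lands with bottom-row=0; cleared 0 line(s) (total 0); column heights now [0 4 0 0 2 3 4], max=4
Drop 4: I rot0 at col 1 lands with bottom-row=4; cleared 0 line(s) (total 0); column heights now [0 5 5 5 5 3 4], max=5
Test piece I rot1 at col 2 (width 1): heights before test = [0 5 5 5 5 3 4]; fits = False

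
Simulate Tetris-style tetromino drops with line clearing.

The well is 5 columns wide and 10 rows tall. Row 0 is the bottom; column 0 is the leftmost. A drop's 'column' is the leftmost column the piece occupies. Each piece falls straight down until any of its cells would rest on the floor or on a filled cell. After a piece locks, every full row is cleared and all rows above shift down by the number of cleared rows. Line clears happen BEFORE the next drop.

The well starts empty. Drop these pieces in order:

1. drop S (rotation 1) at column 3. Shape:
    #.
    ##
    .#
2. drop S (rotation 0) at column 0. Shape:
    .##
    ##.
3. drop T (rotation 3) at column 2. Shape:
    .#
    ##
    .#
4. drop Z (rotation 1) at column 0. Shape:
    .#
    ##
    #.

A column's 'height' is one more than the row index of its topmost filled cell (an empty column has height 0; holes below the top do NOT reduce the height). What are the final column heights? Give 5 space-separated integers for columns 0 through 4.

Answer: 2 3 4 5 1

Derivation:
Drop 1: S rot1 at col 3 lands with bottom-row=0; cleared 0 line(s) (total 0); column heights now [0 0 0 3 2], max=3
Drop 2: S rot0 at col 0 lands with bottom-row=0; cleared 0 line(s) (total 0); column heights now [1 2 2 3 2], max=3
Drop 3: T rot3 at col 2 lands with bottom-row=3; cleared 0 line(s) (total 0); column heights now [1 2 5 6 2], max=6
Drop 4: Z rot1 at col 0 lands with bottom-row=1; cleared 1 line(s) (total 1); column heights now [2 3 4 5 1], max=5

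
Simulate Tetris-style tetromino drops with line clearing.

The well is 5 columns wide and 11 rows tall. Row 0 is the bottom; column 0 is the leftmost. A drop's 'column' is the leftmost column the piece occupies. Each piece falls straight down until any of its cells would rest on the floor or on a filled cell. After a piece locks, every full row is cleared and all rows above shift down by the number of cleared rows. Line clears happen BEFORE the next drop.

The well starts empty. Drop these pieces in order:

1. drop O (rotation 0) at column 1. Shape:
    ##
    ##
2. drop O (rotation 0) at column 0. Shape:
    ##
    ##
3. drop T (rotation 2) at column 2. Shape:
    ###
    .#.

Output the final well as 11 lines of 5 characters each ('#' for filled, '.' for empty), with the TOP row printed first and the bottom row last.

Drop 1: O rot0 at col 1 lands with bottom-row=0; cleared 0 line(s) (total 0); column heights now [0 2 2 0 0], max=2
Drop 2: O rot0 at col 0 lands with bottom-row=2; cleared 0 line(s) (total 0); column heights now [4 4 2 0 0], max=4
Drop 3: T rot2 at col 2 lands with bottom-row=1; cleared 1 line(s) (total 1); column heights now [3 3 2 2 0], max=3

Answer: .....
.....
.....
.....
.....
.....
.....
.....
##...
.###.
.##..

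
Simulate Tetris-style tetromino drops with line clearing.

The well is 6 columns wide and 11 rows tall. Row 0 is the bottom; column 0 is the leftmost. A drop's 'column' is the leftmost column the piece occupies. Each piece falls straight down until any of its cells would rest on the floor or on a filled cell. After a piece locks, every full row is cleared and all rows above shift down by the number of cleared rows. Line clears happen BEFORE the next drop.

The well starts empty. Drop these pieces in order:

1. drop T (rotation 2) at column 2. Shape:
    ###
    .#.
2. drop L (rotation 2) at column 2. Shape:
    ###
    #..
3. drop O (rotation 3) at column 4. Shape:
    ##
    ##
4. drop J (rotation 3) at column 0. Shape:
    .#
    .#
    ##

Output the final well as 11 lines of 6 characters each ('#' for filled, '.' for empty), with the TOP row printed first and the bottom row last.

Answer: ......
......
......
......
......
....##
....##
..###.
.##...
.####.
##.#..

Derivation:
Drop 1: T rot2 at col 2 lands with bottom-row=0; cleared 0 line(s) (total 0); column heights now [0 0 2 2 2 0], max=2
Drop 2: L rot2 at col 2 lands with bottom-row=2; cleared 0 line(s) (total 0); column heights now [0 0 4 4 4 0], max=4
Drop 3: O rot3 at col 4 lands with bottom-row=4; cleared 0 line(s) (total 0); column heights now [0 0 4 4 6 6], max=6
Drop 4: J rot3 at col 0 lands with bottom-row=0; cleared 0 line(s) (total 0); column heights now [1 3 4 4 6 6], max=6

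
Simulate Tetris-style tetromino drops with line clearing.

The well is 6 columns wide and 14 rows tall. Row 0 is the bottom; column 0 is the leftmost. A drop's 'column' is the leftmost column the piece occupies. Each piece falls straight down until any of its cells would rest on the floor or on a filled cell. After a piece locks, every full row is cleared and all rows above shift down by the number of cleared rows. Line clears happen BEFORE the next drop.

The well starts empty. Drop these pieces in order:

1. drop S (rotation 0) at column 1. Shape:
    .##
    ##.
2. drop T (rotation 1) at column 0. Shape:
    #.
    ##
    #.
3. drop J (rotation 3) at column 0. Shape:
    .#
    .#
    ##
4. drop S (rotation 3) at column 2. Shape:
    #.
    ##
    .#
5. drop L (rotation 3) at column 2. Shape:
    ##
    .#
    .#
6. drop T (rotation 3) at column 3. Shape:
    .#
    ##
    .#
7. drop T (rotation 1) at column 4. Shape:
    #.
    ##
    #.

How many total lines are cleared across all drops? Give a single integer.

Answer: 0

Derivation:
Drop 1: S rot0 at col 1 lands with bottom-row=0; cleared 0 line(s) (total 0); column heights now [0 1 2 2 0 0], max=2
Drop 2: T rot1 at col 0 lands with bottom-row=0; cleared 0 line(s) (total 0); column heights now [3 2 2 2 0 0], max=3
Drop 3: J rot3 at col 0 lands with bottom-row=3; cleared 0 line(s) (total 0); column heights now [4 6 2 2 0 0], max=6
Drop 4: S rot3 at col 2 lands with bottom-row=2; cleared 0 line(s) (total 0); column heights now [4 6 5 4 0 0], max=6
Drop 5: L rot3 at col 2 lands with bottom-row=4; cleared 0 line(s) (total 0); column heights now [4 6 7 7 0 0], max=7
Drop 6: T rot3 at col 3 lands with bottom-row=6; cleared 0 line(s) (total 0); column heights now [4 6 7 8 9 0], max=9
Drop 7: T rot1 at col 4 lands with bottom-row=9; cleared 0 line(s) (total 0); column heights now [4 6 7 8 12 11], max=12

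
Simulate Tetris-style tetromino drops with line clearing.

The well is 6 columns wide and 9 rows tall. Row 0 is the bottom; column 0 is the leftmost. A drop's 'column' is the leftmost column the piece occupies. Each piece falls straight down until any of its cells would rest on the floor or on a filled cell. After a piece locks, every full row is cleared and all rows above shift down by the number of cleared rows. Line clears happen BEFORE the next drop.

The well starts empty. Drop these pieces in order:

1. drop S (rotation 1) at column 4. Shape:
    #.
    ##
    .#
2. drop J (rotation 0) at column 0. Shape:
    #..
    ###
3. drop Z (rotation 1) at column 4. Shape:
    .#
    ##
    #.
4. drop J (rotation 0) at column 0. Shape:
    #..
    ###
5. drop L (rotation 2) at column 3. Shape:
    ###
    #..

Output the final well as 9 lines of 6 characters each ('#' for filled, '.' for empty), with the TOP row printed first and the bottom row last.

Answer: ......
......
...###
...#.#
....##
#...#.
###.#.
#...##
###..#

Derivation:
Drop 1: S rot1 at col 4 lands with bottom-row=0; cleared 0 line(s) (total 0); column heights now [0 0 0 0 3 2], max=3
Drop 2: J rot0 at col 0 lands with bottom-row=0; cleared 0 line(s) (total 0); column heights now [2 1 1 0 3 2], max=3
Drop 3: Z rot1 at col 4 lands with bottom-row=3; cleared 0 line(s) (total 0); column heights now [2 1 1 0 5 6], max=6
Drop 4: J rot0 at col 0 lands with bottom-row=2; cleared 0 line(s) (total 0); column heights now [4 3 3 0 5 6], max=6
Drop 5: L rot2 at col 3 lands with bottom-row=5; cleared 0 line(s) (total 0); column heights now [4 3 3 7 7 7], max=7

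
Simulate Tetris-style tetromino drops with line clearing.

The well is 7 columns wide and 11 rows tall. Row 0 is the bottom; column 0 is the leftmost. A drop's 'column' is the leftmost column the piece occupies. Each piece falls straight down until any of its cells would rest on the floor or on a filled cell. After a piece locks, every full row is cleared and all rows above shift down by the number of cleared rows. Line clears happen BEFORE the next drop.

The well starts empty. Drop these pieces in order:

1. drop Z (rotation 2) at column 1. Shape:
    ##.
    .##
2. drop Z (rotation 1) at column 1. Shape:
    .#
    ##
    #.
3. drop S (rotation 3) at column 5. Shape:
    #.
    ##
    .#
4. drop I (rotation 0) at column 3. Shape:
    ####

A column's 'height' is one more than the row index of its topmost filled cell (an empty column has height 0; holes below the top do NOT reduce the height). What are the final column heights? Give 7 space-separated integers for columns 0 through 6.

Drop 1: Z rot2 at col 1 lands with bottom-row=0; cleared 0 line(s) (total 0); column heights now [0 2 2 1 0 0 0], max=2
Drop 2: Z rot1 at col 1 lands with bottom-row=2; cleared 0 line(s) (total 0); column heights now [0 4 5 1 0 0 0], max=5
Drop 3: S rot3 at col 5 lands with bottom-row=0; cleared 0 line(s) (total 0); column heights now [0 4 5 1 0 3 2], max=5
Drop 4: I rot0 at col 3 lands with bottom-row=3; cleared 0 line(s) (total 0); column heights now [0 4 5 4 4 4 4], max=5

Answer: 0 4 5 4 4 4 4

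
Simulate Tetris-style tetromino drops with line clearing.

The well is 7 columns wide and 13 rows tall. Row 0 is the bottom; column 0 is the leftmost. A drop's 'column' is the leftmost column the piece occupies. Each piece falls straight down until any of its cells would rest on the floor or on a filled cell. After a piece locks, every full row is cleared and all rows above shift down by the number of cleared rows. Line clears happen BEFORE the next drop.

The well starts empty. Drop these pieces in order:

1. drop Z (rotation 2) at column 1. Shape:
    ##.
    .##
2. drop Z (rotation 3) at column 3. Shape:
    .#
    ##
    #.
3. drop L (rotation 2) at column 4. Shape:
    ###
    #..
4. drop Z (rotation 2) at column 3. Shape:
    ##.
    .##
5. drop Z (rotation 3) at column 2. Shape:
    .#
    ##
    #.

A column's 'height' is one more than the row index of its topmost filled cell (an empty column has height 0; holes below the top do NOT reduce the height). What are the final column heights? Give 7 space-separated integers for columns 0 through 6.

Drop 1: Z rot2 at col 1 lands with bottom-row=0; cleared 0 line(s) (total 0); column heights now [0 2 2 1 0 0 0], max=2
Drop 2: Z rot3 at col 3 lands with bottom-row=1; cleared 0 line(s) (total 0); column heights now [0 2 2 3 4 0 0], max=4
Drop 3: L rot2 at col 4 lands with bottom-row=4; cleared 0 line(s) (total 0); column heights now [0 2 2 3 6 6 6], max=6
Drop 4: Z rot2 at col 3 lands with bottom-row=6; cleared 0 line(s) (total 0); column heights now [0 2 2 8 8 7 6], max=8
Drop 5: Z rot3 at col 2 lands with bottom-row=7; cleared 0 line(s) (total 0); column heights now [0 2 9 10 8 7 6], max=10

Answer: 0 2 9 10 8 7 6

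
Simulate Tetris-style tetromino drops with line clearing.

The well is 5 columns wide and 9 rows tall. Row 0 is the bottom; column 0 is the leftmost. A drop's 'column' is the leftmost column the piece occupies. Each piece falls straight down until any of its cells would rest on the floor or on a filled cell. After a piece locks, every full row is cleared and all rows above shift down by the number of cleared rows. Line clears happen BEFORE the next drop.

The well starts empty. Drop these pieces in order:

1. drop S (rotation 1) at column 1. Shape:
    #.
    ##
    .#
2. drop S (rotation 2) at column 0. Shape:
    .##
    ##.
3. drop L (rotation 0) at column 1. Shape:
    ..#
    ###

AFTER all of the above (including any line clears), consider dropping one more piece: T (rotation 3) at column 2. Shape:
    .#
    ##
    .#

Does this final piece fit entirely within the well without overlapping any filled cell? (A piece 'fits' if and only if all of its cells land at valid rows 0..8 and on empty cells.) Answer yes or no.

Drop 1: S rot1 at col 1 lands with bottom-row=0; cleared 0 line(s) (total 0); column heights now [0 3 2 0 0], max=3
Drop 2: S rot2 at col 0 lands with bottom-row=3; cleared 0 line(s) (total 0); column heights now [4 5 5 0 0], max=5
Drop 3: L rot0 at col 1 lands with bottom-row=5; cleared 0 line(s) (total 0); column heights now [4 6 6 7 0], max=7
Test piece T rot3 at col 2 (width 2): heights before test = [4 6 6 7 0]; fits = False

Answer: no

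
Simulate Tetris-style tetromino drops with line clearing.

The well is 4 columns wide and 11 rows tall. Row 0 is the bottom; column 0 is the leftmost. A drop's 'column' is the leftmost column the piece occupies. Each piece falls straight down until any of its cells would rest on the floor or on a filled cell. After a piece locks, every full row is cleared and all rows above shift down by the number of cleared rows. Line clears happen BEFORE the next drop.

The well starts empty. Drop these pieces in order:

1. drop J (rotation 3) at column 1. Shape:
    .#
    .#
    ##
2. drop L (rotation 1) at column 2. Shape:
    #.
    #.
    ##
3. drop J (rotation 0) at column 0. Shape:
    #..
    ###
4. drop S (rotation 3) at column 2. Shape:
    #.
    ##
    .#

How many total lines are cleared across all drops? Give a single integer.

Drop 1: J rot3 at col 1 lands with bottom-row=0; cleared 0 line(s) (total 0); column heights now [0 1 3 0], max=3
Drop 2: L rot1 at col 2 lands with bottom-row=3; cleared 0 line(s) (total 0); column heights now [0 1 6 4], max=6
Drop 3: J rot0 at col 0 lands with bottom-row=6; cleared 0 line(s) (total 0); column heights now [8 7 7 4], max=8
Drop 4: S rot3 at col 2 lands with bottom-row=6; cleared 1 line(s) (total 1); column heights now [7 1 8 7], max=8

Answer: 1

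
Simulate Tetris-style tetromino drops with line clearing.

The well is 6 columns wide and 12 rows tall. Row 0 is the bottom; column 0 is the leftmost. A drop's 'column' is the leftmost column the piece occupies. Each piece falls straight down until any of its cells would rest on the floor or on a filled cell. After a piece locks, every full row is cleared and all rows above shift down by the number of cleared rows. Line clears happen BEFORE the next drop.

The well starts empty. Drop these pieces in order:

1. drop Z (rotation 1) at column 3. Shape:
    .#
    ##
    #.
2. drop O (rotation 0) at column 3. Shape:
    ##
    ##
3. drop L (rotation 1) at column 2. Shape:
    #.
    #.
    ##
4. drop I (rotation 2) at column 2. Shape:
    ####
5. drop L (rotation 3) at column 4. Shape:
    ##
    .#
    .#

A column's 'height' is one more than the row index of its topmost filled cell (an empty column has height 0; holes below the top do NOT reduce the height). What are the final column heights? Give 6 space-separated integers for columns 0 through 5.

Answer: 0 0 9 9 12 12

Derivation:
Drop 1: Z rot1 at col 3 lands with bottom-row=0; cleared 0 line(s) (total 0); column heights now [0 0 0 2 3 0], max=3
Drop 2: O rot0 at col 3 lands with bottom-row=3; cleared 0 line(s) (total 0); column heights now [0 0 0 5 5 0], max=5
Drop 3: L rot1 at col 2 lands with bottom-row=5; cleared 0 line(s) (total 0); column heights now [0 0 8 6 5 0], max=8
Drop 4: I rot2 at col 2 lands with bottom-row=8; cleared 0 line(s) (total 0); column heights now [0 0 9 9 9 9], max=9
Drop 5: L rot3 at col 4 lands with bottom-row=9; cleared 0 line(s) (total 0); column heights now [0 0 9 9 12 12], max=12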